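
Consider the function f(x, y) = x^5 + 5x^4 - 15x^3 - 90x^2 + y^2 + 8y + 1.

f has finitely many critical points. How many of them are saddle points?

2

f separates as a function of x plus a function of y, so ∇f=0 decouples.
∂f/∂x = 5x(x - 3)(x + 3)(x + 4) = 0 at x ∈ {-4, -3, 0, 3}; ∂f/∂y = 2(y + 4) = 0 at y ∈ {-4}.
The Hessian is diagonal: diag(f_xx, f_yy). Second derivatives: f_xx(-4)=-140, f_xx(-3)=90, f_xx(0)=-180, f_xx(3)=630; f_yy(-4)=2.
Saddle points occur where the two diagonal entries have opposite signs: (-4, -4), (0, -4). Count: 2.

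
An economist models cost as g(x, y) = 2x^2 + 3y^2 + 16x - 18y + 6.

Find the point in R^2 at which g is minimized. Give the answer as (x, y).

(-4, 3)

g(x,y) separates as P(x) + Q(y) + 6, so its minimum is min P + min Q + 6.
P'(x) = 4x + 16 vanishes at x ∈ {-4}; Q'(y) = 6y - 18 vanishes at y ∈ {3}.
Local minima of P (where P''>0): P(-4)=-32. Local minima of Q: Q(3)=-27.
So the global minimum of g is P(-4) + Q(3) + 6 = -32 − 27 + 6 = -53, attained at (-4, 3).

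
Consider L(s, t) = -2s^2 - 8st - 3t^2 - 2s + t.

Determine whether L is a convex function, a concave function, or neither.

L is quadratic, so its Hessian is the constant matrix H = [[-4, -8], [-8, -6]].
det(H) = -40, tr(H) = -10.
det(H) < 0, so H is indefinite: neither convex nor concave.

neither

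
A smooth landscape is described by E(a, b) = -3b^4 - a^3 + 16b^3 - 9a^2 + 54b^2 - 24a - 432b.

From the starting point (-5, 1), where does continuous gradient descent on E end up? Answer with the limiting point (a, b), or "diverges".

(-4, 3)

E is separable, so gradient descent decouples: a follows -∂E/∂a, b follows -∂E/∂b.
∂E/∂a = -3(a + 2)(a + 4); at a=-5 this is -9, so a increases.
∂E/∂b = -12(b - 4)(b - 3)(b + 3); at b=1 this is -288, so b increases.
a converges to its nearest critical value -4 (a local min of the a-part); b converges to 3. The iterate converges to (-4, 3).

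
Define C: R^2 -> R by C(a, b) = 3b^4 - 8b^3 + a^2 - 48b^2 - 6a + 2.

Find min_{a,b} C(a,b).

-519

C(a,b) separates as P(a) + Q(b) + 2, so its minimum is min P + min Q + 2.
P'(a) = 2a - 6 vanishes at a ∈ {3}; Q'(b) = 12b(b - 4)(b + 2) vanishes at b ∈ {-2, 0, 4}.
Local minima of P (where P''>0): P(3)=-9. Local minima of Q: Q(-2)=-80, Q(4)=-512.
So the global minimum of C is P(3) + Q(4) + 2 = -9 − 512 + 2 = -519, attained at (3, 4).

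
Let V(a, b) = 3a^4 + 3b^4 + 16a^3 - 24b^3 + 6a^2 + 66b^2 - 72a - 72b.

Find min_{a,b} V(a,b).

-74

V(a,b) separates as P(a) + Q(b), so its minimum is min P + min Q.
P'(a) = 12(a - 1)(a + 2)(a + 3) vanishes at a ∈ {-3, -2, 1}; Q'(b) = 12(b - 3)(b - 2)(b - 1) vanishes at b ∈ {1, 2, 3}.
Local minima of P (where P''>0): P(-3)=81, P(1)=-47. Local minima of Q: Q(1)=-27, Q(3)=-27.
So the global minimum of V is P(1) + Q(1) = -47 − 27 = -74, attained at (1, 1).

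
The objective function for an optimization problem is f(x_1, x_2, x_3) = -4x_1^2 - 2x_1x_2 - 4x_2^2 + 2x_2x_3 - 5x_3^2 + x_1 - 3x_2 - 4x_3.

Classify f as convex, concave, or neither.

concave

f is quadratic, so its Hessian is the constant matrix H = [[-8, -2, 0], [-2, -8, 2], [0, 2, -10]].
Leading principal minors: -8, 60, -568.
Signs alternate −, +, − ⇒ H ≺ 0 ⇒ concave.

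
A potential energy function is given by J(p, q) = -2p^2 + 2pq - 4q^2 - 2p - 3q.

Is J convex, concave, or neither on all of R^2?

J is quadratic, so its Hessian is the constant matrix H = [[-4, 2], [2, -8]].
det(H) = 28, tr(H) = -12.
det(H) > 0 and tr(H) < 0, so H is negative definite everywhere: concave.

concave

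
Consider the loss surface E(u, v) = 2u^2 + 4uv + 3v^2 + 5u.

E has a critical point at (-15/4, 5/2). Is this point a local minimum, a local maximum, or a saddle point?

local minimum

The Hessian of E is constant: H = [[4, 4], [4, 6]].
det(H) = 4·6 − 4² = 8.
det(H) > 0 and tr(H) = 10 > 0, so H is positive definite and the point is a local minimum.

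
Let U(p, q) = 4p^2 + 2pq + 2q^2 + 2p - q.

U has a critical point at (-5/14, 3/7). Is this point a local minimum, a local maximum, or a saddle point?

local minimum

The Hessian of U is constant: H = [[8, 2], [2, 4]].
det(H) = 8·4 − 2² = 28.
det(H) > 0 and tr(H) = 12 > 0, so H is positive definite and the point is a local minimum.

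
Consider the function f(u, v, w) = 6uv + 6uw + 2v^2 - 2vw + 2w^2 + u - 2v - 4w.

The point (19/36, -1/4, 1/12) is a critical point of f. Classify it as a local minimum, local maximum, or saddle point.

The Hessian is constant: H = [[0, 6, 6], [6, 4, -2], [6, -2, 4]].
Leading principal minors: Δ₁ = 0, Δ₂ = -36, Δ₃ = -432.
The minors fit neither the all-positive nor the alternating-sign pattern, so H is indefinite: a saddle point.

saddle point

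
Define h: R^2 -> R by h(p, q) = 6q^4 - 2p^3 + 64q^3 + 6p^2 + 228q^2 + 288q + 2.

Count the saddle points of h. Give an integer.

3

h separates as a function of p plus a function of q, so ∇h=0 decouples.
∂h/∂p = -6p(p - 2) = 0 at p ∈ {0, 2}; ∂h/∂q = 24(q + 1)(q + 3)(q + 4) = 0 at q ∈ {-4, -3, -1}.
The Hessian is diagonal: diag(h_pp, h_qq). Second derivatives: h_pp(0)=12, h_pp(2)=-12; h_qq(-4)=72, h_qq(-3)=-48, h_qq(-1)=144.
Saddle points occur where the two diagonal entries have opposite signs: (0, -3), (2, -4), (2, -1). Count: 3.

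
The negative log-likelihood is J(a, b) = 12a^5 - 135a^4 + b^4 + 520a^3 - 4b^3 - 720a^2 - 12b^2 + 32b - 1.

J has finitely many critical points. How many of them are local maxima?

J separates as a function of a plus a function of b, so ∇J=0 decouples.
∂J/∂a = 60a(a - 4)(a - 3)(a - 2) = 0 at a ∈ {0, 2, 3, 4}; ∂J/∂b = 4(b - 4)(b - 1)(b + 2) = 0 at b ∈ {-2, 1, 4}.
The Hessian is diagonal: diag(J_aa, J_bb). Second derivatives: J_aa(0)=-1440, J_aa(2)=240, J_aa(3)=-180, J_aa(4)=480; J_bb(-2)=72, J_bb(1)=-36, J_bb(4)=72.
Local maxima occur where both diagonal entries negative: (0, 1), (3, 1). Count: 2.

2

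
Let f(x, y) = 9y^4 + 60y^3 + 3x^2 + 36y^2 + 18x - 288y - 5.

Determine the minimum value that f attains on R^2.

-215

f(x,y) separates as P(x) + Q(y) − 5, so its minimum is min P + min Q − 5.
P'(x) = 6x + 18 vanishes at x ∈ {-3}; Q'(y) = 36(y - 1)(y + 2)(y + 4) vanishes at y ∈ {-4, -2, 1}.
Local minima of P (where P''>0): P(-3)=-27. Local minima of Q: Q(-4)=192, Q(1)=-183.
So the global minimum of f is P(-3) + Q(1) − 5 = -27 − 183 − 5 = -215, attained at (-3, 1).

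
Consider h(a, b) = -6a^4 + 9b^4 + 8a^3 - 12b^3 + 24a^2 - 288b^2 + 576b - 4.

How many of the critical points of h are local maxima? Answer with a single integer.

h separates as a function of a plus a function of b, so ∇h=0 decouples.
∂h/∂a = -24a(a - 2)(a + 1) = 0 at a ∈ {-1, 0, 2}; ∂h/∂b = 36(b - 4)(b - 1)(b + 4) = 0 at b ∈ {-4, 1, 4}.
The Hessian is diagonal: diag(h_aa, h_bb). Second derivatives: h_aa(-1)=-72, h_aa(0)=48, h_aa(2)=-144; h_bb(-4)=1440, h_bb(1)=-540, h_bb(4)=864.
Local maxima occur where both diagonal entries negative: (-1, 1), (2, 1). Count: 2.

2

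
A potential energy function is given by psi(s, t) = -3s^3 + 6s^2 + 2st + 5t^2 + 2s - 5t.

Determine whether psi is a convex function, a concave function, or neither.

The term -3s^3 is cubic, so the Hessian is not constant.
∂²psi/∂s² = -18s + 12, which takes both signs as s varies (negative for sufficiently large s). A diagonal entry of the Hessian changing sign means the Hessian is neither positive- nor negative-semidefinite on all of R^2.

neither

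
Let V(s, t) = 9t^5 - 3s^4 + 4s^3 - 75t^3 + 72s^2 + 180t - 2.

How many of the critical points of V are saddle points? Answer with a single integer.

V separates as a function of s plus a function of t, so ∇V=0 decouples.
∂V/∂s = -12s(s - 4)(s + 3) = 0 at s ∈ {-3, 0, 4}; ∂V/∂t = 45(t - 2)(t - 1)(t + 1)(t + 2) = 0 at t ∈ {-2, -1, 1, 2}.
The Hessian is diagonal: diag(V_ss, V_tt). Second derivatives: V_ss(-3)=-252, V_ss(0)=144, V_ss(4)=-336; V_tt(-2)=-540, V_tt(-1)=270, V_tt(1)=-270, V_tt(2)=540.
Saddle points occur where the two diagonal entries have opposite signs: (-3, -1), (-3, 2), (0, -2), (0, 1), (4, -1), (4, 2). Count: 6.

6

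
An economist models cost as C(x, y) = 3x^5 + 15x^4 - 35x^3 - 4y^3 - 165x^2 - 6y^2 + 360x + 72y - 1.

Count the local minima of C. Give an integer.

2

C separates as a function of x plus a function of y, so ∇C=0 decouples.
∂C/∂x = 15(x - 2)(x - 1)(x + 3)(x + 4) = 0 at x ∈ {-4, -3, 1, 2}; ∂C/∂y = -12(y - 2)(y + 3) = 0 at y ∈ {-3, 2}.
The Hessian is diagonal: diag(C_xx, C_yy). Second derivatives: C_xx(-4)=-450, C_xx(-3)=300, C_xx(1)=-300, C_xx(2)=450; C_yy(-3)=60, C_yy(2)=-60.
Local minima occur where both diagonal entries positive: (-3, -3), (2, -3). Count: 2.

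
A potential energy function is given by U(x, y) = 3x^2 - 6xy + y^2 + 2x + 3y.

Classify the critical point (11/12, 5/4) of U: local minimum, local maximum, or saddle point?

saddle point

The Hessian of U is constant: H = [[6, -6], [-6, 2]].
det(H) = 6·2 − (-6)² = -24.
Since det(H) < 0, H is indefinite and the critical point is a saddle point.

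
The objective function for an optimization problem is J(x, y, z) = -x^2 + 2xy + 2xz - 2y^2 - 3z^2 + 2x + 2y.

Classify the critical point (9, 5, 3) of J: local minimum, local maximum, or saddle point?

local maximum

The Hessian is constant: H = [[-2, 2, 2], [2, -4, 0], [2, 0, -6]].
Leading principal minors: Δ₁ = -2, Δ₂ = 4, Δ₃ = -8.
The minors alternate sign starting negative (−, +, −), so H is negative definite: a local maximum.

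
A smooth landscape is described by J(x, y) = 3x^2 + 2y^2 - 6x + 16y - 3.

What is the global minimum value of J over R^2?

J(x,y) separates as P(x) + Q(y) − 3, so its minimum is min P + min Q − 3.
P'(x) = 6x - 6 vanishes at x ∈ {1}; Q'(y) = 4y + 16 vanishes at y ∈ {-4}.
Local minima of P (where P''>0): P(1)=-3. Local minima of Q: Q(-4)=-32.
So the global minimum of J is P(1) + Q(-4) − 3 = -3 − 32 − 3 = -38, attained at (1, -4).

-38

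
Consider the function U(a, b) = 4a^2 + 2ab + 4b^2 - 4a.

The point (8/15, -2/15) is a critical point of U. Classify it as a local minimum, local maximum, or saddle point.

local minimum

The Hessian of U is constant: H = [[8, 2], [2, 8]].
det(H) = 8·8 − 2² = 60.
det(H) > 0 and tr(H) = 16 > 0, so H is positive definite and the point is a local minimum.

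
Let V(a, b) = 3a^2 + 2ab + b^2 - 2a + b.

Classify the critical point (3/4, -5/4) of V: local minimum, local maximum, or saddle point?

The Hessian of V is constant: H = [[6, 2], [2, 2]].
det(H) = 6·2 − 2² = 8.
det(H) > 0 and tr(H) = 8 > 0, so H is positive definite and the point is a local minimum.

local minimum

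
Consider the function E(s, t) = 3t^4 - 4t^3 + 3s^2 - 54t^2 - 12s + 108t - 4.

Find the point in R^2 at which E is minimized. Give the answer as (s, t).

E(s,t) separates as P(s) + Q(t) − 4, so its minimum is min P + min Q − 4.
P'(s) = 6s - 12 vanishes at s ∈ {2}; Q'(t) = 12(t - 3)(t - 1)(t + 3) vanishes at t ∈ {-3, 1, 3}.
Local minima of P (where P''>0): P(2)=-12. Local minima of Q: Q(-3)=-459, Q(3)=-27.
So the global minimum of E is P(2) + Q(-3) − 4 = -12 − 459 − 4 = -475, attained at (2, -3).

(2, -3)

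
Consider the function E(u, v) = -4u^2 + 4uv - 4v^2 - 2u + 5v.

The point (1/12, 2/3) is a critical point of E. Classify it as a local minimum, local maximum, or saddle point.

local maximum

The Hessian of E is constant: H = [[-8, 4], [4, -8]].
det(H) = (-8)·(-8) − 4² = 48.
det(H) > 0 and tr(H) = -16 < 0, so H is negative definite and the point is a local maximum.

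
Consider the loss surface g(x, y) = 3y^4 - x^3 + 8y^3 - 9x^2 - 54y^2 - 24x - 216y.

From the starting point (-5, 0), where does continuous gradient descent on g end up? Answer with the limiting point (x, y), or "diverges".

(-4, 3)

g is separable, so gradient descent decouples: x follows -∂g/∂x, y follows -∂g/∂y.
∂g/∂x = -3(x + 2)(x + 4); at x=-5 this is -9, so x increases.
∂g/∂y = 12(y - 3)(y + 2)(y + 3); at y=0 this is -216, so y increases.
x converges to its nearest critical value -4 (a local min of the x-part); y converges to 3. The iterate converges to (-4, 3).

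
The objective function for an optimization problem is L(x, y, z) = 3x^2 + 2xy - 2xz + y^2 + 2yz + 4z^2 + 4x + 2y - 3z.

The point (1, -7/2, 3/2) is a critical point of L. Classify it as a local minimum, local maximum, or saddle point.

local minimum

The Hessian is constant: H = [[6, 2, -2], [2, 2, 2], [-2, 2, 8]].
Leading principal minors: Δ₁ = 6, Δ₂ = 8, Δ₃ = 16.
All leading minors are positive, so H is positive definite: a local minimum.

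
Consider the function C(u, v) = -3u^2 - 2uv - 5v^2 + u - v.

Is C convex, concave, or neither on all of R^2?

concave

C is quadratic, so its Hessian is the constant matrix H = [[-6, -2], [-2, -10]].
det(H) = 56, tr(H) = -16.
det(H) > 0 and tr(H) < 0, so H is negative definite everywhere: concave.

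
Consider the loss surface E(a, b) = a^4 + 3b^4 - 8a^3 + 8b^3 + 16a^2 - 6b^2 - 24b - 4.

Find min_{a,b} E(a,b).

E(a,b) separates as P(a) + Q(b) − 4, so its minimum is min P + min Q − 4.
P'(a) = 4a(a - 4)(a - 2) vanishes at a ∈ {0, 2, 4}; Q'(b) = 12(b - 1)(b + 1)(b + 2) vanishes at b ∈ {-2, -1, 1}.
Local minima of P (where P''>0): P(0)=0, P(4)=0. Local minima of Q: Q(-2)=8, Q(1)=-19.
So the global minimum of E is P(0) + Q(1) − 4 = 0 − 19 − 4 = -23, attained at (0, 1).

-23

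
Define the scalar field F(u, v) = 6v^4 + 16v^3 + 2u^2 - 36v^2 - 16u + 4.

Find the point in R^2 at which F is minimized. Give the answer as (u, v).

F(u,v) separates as P(u) + Q(v) + 4, so its minimum is min P + min Q + 4.
P'(u) = 4u - 16 vanishes at u ∈ {4}; Q'(v) = 24v(v - 1)(v + 3) vanishes at v ∈ {-3, 0, 1}.
Local minima of P (where P''>0): P(4)=-32. Local minima of Q: Q(-3)=-270, Q(1)=-14.
So the global minimum of F is P(4) + Q(-3) + 4 = -32 − 270 + 4 = -298, attained at (4, -3).

(4, -3)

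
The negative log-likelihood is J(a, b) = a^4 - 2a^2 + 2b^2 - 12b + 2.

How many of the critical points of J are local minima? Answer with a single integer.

2

J separates as a function of a plus a function of b, so ∇J=0 decouples.
∂J/∂a = 4a(a - 1)(a + 1) = 0 at a ∈ {-1, 0, 1}; ∂J/∂b = 4(b - 3) = 0 at b ∈ {3}.
The Hessian is diagonal: diag(J_aa, J_bb). Second derivatives: J_aa(-1)=8, J_aa(0)=-4, J_aa(1)=8; J_bb(3)=4.
Local minima occur where both diagonal entries positive: (-1, 3), (1, 3). Count: 2.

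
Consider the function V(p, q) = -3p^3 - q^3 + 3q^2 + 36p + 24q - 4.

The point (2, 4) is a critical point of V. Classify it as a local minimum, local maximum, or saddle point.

local maximum

The mixed partial ∂²V/∂p∂q is 0, so the Hessian at any point is diag(V_pp, V_qq) = diag(-18p, 6(-q + 1)).
At (2, 4): H = diag(-36, -18).
Both eigenvalues are negative, so H is negative definite: a local maximum.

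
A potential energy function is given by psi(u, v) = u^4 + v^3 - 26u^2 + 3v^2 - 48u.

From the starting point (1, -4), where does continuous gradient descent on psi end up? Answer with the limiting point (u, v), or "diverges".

psi is separable, so gradient descent decouples: u follows -∂psi/∂u, v follows -∂psi/∂v.
∂psi/∂u = 4(u - 4)(u + 1)(u + 3); at u=1 this is -96, so u increases.
∂psi/∂v = 3v(v + 2); at v=-4 this is 24, so v decreases.
The v-coordinate has no critical point in that direction and runs off to infinity.

diverges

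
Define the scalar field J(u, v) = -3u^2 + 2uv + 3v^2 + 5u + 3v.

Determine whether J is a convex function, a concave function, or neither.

neither

J is quadratic, so its Hessian is the constant matrix H = [[-6, 2], [2, 6]].
det(H) = -40, tr(H) = 0.
det(H) < 0, so H is indefinite: neither convex nor concave.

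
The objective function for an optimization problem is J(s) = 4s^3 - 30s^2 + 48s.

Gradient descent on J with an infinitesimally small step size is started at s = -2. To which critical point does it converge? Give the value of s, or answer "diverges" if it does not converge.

diverges

J'(s) = 12(s - 4)(s - 1), so J'(-2) = 216.
Gradient descent moves in the -J' direction, i.e. s is decreasing.
There is no critical point below s=-2, and J' keeps the same sign, so the iterate runs off to −∞.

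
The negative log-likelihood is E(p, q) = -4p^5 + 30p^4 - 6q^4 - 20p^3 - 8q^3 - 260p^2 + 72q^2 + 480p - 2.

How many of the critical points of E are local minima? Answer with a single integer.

2

E separates as a function of p plus a function of q, so ∇E=0 decouples.
∂E/∂p = -20(p - 4)(p - 3)(p - 1)(p + 2) = 0 at p ∈ {-2, 1, 3, 4}; ∂E/∂q = -24q(q - 2)(q + 3) = 0 at q ∈ {-3, 0, 2}.
The Hessian is diagonal: diag(E_pp, E_qq). Second derivatives: E_pp(-2)=1800, E_pp(1)=-360, E_pp(3)=200, E_pp(4)=-360; E_qq(-3)=-360, E_qq(0)=144, E_qq(2)=-240.
Local minima occur where both diagonal entries positive: (-2, 0), (3, 0). Count: 2.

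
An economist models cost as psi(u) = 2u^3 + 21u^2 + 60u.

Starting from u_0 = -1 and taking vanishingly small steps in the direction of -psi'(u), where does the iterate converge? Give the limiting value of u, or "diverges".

psi'(u) = 6(u + 2)(u + 5), so psi'(-1) = 24.
Gradient descent moves in the -psi' direction, i.e. u is decreasing.
The nearest critical point in that direction is u = -2, where psi'' = 18 > 0 (a local minimum). The iterate converges there.

-2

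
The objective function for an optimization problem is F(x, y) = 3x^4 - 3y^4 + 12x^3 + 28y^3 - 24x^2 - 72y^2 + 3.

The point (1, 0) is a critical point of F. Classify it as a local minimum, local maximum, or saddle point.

The mixed partial ∂²F/∂x∂y is 0, so the Hessian at any point is diag(F_xx, F_yy) = diag(12(3x^2 + 6x - 4), 12(-3y^2 + 14y - 12)).
At (1, 0): H = diag(60, -144).
The eigenvalues have opposite signs, so H is indefinite: a saddle point.

saddle point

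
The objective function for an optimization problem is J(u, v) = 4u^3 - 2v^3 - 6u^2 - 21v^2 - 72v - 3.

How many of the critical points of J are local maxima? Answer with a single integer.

1

J separates as a function of u plus a function of v, so ∇J=0 decouples.
∂J/∂u = 12u(u - 1) = 0 at u ∈ {0, 1}; ∂J/∂v = -6(v + 3)(v + 4) = 0 at v ∈ {-4, -3}.
The Hessian is diagonal: diag(J_uu, J_vv). Second derivatives: J_uu(0)=-12, J_uu(1)=12; J_vv(-4)=6, J_vv(-3)=-6.
Local maxima occur where both diagonal entries negative: (0, -3). Count: 1.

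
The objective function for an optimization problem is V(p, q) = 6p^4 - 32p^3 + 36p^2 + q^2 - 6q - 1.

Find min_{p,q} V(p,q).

-64

V(p,q) separates as A(p) + B(q) − 1, so its minimum is min A + min B − 1.
A'(p) = 24p(p - 3)(p - 1) vanishes at p ∈ {0, 1, 3}; B'(q) = 2q - 6 vanishes at q ∈ {3}.
Local minima of A (where A''>0): A(0)=0, A(3)=-54. Local minima of B: B(3)=-9.
So the global minimum of V is A(3) + B(3) − 1 = -54 − 9 − 1 = -64, attained at (3, 3).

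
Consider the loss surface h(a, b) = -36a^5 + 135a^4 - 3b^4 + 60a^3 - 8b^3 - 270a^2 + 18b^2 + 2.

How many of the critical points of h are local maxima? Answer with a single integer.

h separates as a function of a plus a function of b, so ∇h=0 decouples.
∂h/∂a = -180a(a - 3)(a - 1)(a + 1) = 0 at a ∈ {-1, 0, 1, 3}; ∂h/∂b = -12b(b - 1)(b + 3) = 0 at b ∈ {-3, 0, 1}.
The Hessian is diagonal: diag(h_aa, h_bb). Second derivatives: h_aa(-1)=1440, h_aa(0)=-540, h_aa(1)=720, h_aa(3)=-4320; h_bb(-3)=-144, h_bb(0)=36, h_bb(1)=-48.
Local maxima occur where both diagonal entries negative: (0, -3), (0, 1), (3, -3), (3, 1). Count: 4.

4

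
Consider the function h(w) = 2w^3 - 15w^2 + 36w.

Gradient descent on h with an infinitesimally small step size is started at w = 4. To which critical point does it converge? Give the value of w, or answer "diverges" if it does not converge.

3

h'(w) = 6(w - 3)(w - 2), so h'(4) = 12.
Gradient descent moves in the -h' direction, i.e. w is decreasing.
The nearest critical point in that direction is w = 3, where h'' = 6 > 0 (a local minimum). The iterate converges there.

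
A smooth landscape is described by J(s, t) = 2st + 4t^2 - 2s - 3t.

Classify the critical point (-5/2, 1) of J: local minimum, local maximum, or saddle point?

The Hessian of J is constant: H = [[0, 2], [2, 8]].
det(H) = 0·8 − 2² = -4.
Since det(H) < 0, H is indefinite and the critical point is a saddle point.

saddle point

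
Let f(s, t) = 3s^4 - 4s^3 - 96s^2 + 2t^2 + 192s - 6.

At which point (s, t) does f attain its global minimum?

(-4, 0)

f(s,t) separates as P(s) + Q(t) − 6, so its minimum is min P + min Q − 6.
P'(s) = 12(s - 4)(s - 1)(s + 4) vanishes at s ∈ {-4, 1, 4}; Q'(t) = 4t vanishes at t ∈ {0}.
Local minima of P (where P''>0): P(-4)=-1280, P(4)=-256. Local minima of Q: Q(0)=0.
So the global minimum of f is P(-4) + Q(0) − 6 = -1280 + 0 − 6 = -1286, attained at (-4, 0).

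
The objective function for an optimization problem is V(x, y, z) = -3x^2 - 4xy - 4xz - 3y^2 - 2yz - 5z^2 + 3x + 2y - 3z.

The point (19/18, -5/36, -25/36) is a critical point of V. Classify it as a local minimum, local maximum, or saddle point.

The Hessian is constant: H = [[-6, -4, -4], [-4, -6, -2], [-4, -2, -10]].
Leading principal minors: Δ₁ = -6, Δ₂ = 20, Δ₃ = -144.
The minors alternate sign starting negative (−, +, −), so H is negative definite: a local maximum.

local maximum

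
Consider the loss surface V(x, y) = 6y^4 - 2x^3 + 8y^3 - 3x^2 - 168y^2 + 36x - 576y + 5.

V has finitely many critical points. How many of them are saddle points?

V separates as a function of x plus a function of y, so ∇V=0 decouples.
∂V/∂x = -6(x - 2)(x + 3) = 0 at x ∈ {-3, 2}; ∂V/∂y = 24(y - 4)(y + 2)(y + 3) = 0 at y ∈ {-3, -2, 4}.
The Hessian is diagonal: diag(V_xx, V_yy). Second derivatives: V_xx(-3)=30, V_xx(2)=-30; V_yy(-3)=168, V_yy(-2)=-144, V_yy(4)=1008.
Saddle points occur where the two diagonal entries have opposite signs: (-3, -2), (2, -3), (2, 4). Count: 3.

3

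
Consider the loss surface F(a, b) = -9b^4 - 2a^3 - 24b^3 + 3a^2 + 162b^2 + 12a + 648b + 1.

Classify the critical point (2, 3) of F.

The mixed partial ∂²F/∂a∂b is 0, so the Hessian at any point is diag(F_aa, F_bb) = diag(6(-2a + 1), 36(-3b^2 - 4b + 9)).
At (2, 3): H = diag(-18, -1080).
Both eigenvalues are negative, so H is negative definite: a local maximum.

local maximum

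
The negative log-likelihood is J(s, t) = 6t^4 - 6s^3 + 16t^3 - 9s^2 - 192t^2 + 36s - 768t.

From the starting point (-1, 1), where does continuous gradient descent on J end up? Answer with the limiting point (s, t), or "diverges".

(-2, 4)

J is separable, so gradient descent decouples: s follows -∂J/∂s, t follows -∂J/∂t.
∂J/∂s = -18(s - 1)(s + 2); at s=-1 this is 36, so s decreases.
∂J/∂t = 24(t - 4)(t + 2)(t + 4); at t=1 this is -1080, so t increases.
s converges to its nearest critical value -2 (a local min of the s-part); t converges to 4. The iterate converges to (-2, 4).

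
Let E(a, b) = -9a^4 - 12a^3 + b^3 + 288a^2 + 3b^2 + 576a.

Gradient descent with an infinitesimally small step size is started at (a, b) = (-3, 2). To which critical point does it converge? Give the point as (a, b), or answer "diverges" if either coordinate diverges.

(-1, 0)

E is separable, so gradient descent decouples: a follows -∂E/∂a, b follows -∂E/∂b.
∂E/∂a = -36(a - 4)(a + 1)(a + 4); at a=-3 this is -504, so a increases.
∂E/∂b = 3b(b + 2); at b=2 this is 24, so b decreases.
a converges to its nearest critical value -1 (a local min of the a-part); b converges to 0. The iterate converges to (-1, 0).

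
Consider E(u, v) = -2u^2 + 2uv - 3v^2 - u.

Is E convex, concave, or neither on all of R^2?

concave

E is quadratic, so its Hessian is the constant matrix H = [[-4, 2], [2, -6]].
det(H) = 20, tr(H) = -10.
det(H) > 0 and tr(H) < 0, so H is negative definite everywhere: concave.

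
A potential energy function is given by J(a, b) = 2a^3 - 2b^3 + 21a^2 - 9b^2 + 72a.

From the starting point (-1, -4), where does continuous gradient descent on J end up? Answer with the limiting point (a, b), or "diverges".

(-3, -3)

J is separable, so gradient descent decouples: a follows -∂J/∂a, b follows -∂J/∂b.
∂J/∂a = 6(a + 3)(a + 4); at a=-1 this is 36, so a decreases.
∂J/∂b = -6b(b + 3); at b=-4 this is -24, so b increases.
a converges to its nearest critical value -3 (a local min of the a-part); b converges to -3. The iterate converges to (-3, -3).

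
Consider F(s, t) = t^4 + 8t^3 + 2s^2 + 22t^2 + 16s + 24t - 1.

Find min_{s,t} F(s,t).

-42

F(s,t) separates as P(s) + Q(t) − 1, so its minimum is min P + min Q − 1.
P'(s) = 4s + 16 vanishes at s ∈ {-4}; Q'(t) = 4(t + 1)(t + 2)(t + 3) vanishes at t ∈ {-3, -2, -1}.
Local minima of P (where P''>0): P(-4)=-32. Local minima of Q: Q(-3)=-9, Q(-1)=-9.
So the global minimum of F is P(-4) + Q(-3) − 1 = -32 − 9 − 1 = -42, attained at (-4, -3).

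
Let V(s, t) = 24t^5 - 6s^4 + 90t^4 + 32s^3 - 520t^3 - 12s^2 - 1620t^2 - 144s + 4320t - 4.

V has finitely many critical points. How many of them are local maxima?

V separates as a function of s plus a function of t, so ∇V=0 decouples.
∂V/∂s = -24(s - 3)(s - 2)(s + 1) = 0 at s ∈ {-1, 2, 3}; ∂V/∂t = 120(t - 3)(t - 1)(t + 3)(t + 4) = 0 at t ∈ {-4, -3, 1, 3}.
The Hessian is diagonal: diag(V_ss, V_tt). Second derivatives: V_ss(-1)=-288, V_ss(2)=72, V_ss(3)=-96; V_tt(-4)=-4200, V_tt(-3)=2880, V_tt(1)=-4800, V_tt(3)=10080.
Local maxima occur where both diagonal entries negative: (-1, -4), (-1, 1), (3, -4), (3, 1). Count: 4.

4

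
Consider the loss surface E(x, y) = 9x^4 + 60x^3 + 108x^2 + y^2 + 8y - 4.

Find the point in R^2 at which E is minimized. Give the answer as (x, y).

E(x,y) separates as P(x) + Q(y) − 4, so its minimum is min P + min Q − 4.
P'(x) = 36x(x + 2)(x + 3) vanishes at x ∈ {-3, -2, 0}; Q'(y) = 2y + 8 vanishes at y ∈ {-4}.
Local minima of P (where P''>0): P(-3)=81, P(0)=0. Local minima of Q: Q(-4)=-16.
So the global minimum of E is P(0) + Q(-4) − 4 = 0 − 16 − 4 = -20, attained at (0, -4).

(0, -4)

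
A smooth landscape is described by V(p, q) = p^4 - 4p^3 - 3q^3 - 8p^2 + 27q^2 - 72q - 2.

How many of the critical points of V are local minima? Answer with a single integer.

2

V separates as a function of p plus a function of q, so ∇V=0 decouples.
∂V/∂p = 4p(p - 4)(p + 1) = 0 at p ∈ {-1, 0, 4}; ∂V/∂q = -9(q - 4)(q - 2) = 0 at q ∈ {2, 4}.
The Hessian is diagonal: diag(V_pp, V_qq). Second derivatives: V_pp(-1)=20, V_pp(0)=-16, V_pp(4)=80; V_qq(2)=18, V_qq(4)=-18.
Local minima occur where both diagonal entries positive: (-1, 2), (4, 2). Count: 2.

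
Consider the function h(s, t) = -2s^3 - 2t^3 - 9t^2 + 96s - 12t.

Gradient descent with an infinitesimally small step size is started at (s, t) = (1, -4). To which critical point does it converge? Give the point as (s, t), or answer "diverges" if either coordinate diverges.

h is separable, so gradient descent decouples: s follows -∂h/∂s, t follows -∂h/∂t.
∂h/∂s = -6(s - 4)(s + 4); at s=1 this is 90, so s decreases.
∂h/∂t = -6(t + 1)(t + 2); at t=-4 this is -36, so t increases.
s converges to its nearest critical value -4 (a local min of the s-part); t converges to -2. The iterate converges to (-4, -2).

(-4, -2)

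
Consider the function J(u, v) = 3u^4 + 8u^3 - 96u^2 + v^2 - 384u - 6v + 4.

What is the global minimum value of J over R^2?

-1797

J(u,v) separates as P(u) + Q(v) + 4, so its minimum is min P + min Q + 4.
P'(u) = 12(u - 4)(u + 2)(u + 4) vanishes at u ∈ {-4, -2, 4}; Q'(v) = 2v - 6 vanishes at v ∈ {3}.
Local minima of P (where P''>0): P(-4)=256, P(4)=-1792. Local minima of Q: Q(3)=-9.
So the global minimum of J is P(4) + Q(3) + 4 = -1792 − 9 + 4 = -1797, attained at (4, 3).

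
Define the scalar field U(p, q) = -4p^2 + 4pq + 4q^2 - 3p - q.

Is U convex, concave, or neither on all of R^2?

U is quadratic, so its Hessian is the constant matrix H = [[-8, 4], [4, 8]].
det(H) = -80, tr(H) = 0.
det(H) < 0, so H is indefinite: neither convex nor concave.

neither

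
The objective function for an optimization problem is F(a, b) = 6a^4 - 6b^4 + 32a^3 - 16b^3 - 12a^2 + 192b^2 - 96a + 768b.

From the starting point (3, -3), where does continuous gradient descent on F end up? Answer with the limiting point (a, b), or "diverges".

(1, -2)

F is separable, so gradient descent decouples: a follows -∂F/∂a, b follows -∂F/∂b.
∂F/∂a = 24(a - 1)(a + 1)(a + 4); at a=3 this is 1344, so a decreases.
∂F/∂b = -24(b - 4)(b + 2)(b + 4); at b=-3 this is -168, so b increases.
a converges to its nearest critical value 1 (a local min of the a-part); b converges to -2. The iterate converges to (1, -2).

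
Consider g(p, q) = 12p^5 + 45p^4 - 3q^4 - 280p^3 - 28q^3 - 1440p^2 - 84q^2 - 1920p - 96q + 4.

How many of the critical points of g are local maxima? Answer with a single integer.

4

g separates as a function of p plus a function of q, so ∇g=0 decouples.
∂g/∂p = 60(p - 4)(p + 1)(p + 2)(p + 4) = 0 at p ∈ {-4, -2, -1, 4}; ∂g/∂q = -12(q + 1)(q + 2)(q + 4) = 0 at q ∈ {-4, -2, -1}.
The Hessian is diagonal: diag(g_pp, g_qq). Second derivatives: g_pp(-4)=-2880, g_pp(-2)=720, g_pp(-1)=-900, g_pp(4)=14400; g_qq(-4)=-72, g_qq(-2)=24, g_qq(-1)=-36.
Local maxima occur where both diagonal entries negative: (-4, -4), (-4, -1), (-1, -4), (-1, -1). Count: 4.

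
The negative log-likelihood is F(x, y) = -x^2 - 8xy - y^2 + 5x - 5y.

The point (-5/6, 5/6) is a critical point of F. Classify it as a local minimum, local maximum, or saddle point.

The Hessian of F is constant: H = [[-2, -8], [-8, -2]].
det(H) = (-2)·(-2) − (-8)² = -60.
Since det(H) < 0, H is indefinite and the critical point is a saddle point.

saddle point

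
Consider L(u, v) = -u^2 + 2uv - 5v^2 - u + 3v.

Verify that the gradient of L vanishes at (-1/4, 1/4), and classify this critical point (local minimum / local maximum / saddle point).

local maximum

∇L = (-2u + 2v - 1, 2u - 10v + 3); substituting (-1/4, 1/4) gives ∇L = (0, 0), so (-1/4, 1/4) is indeed a critical point.
The Hessian of L is constant: H = [[-2, 2], [2, -10]].
det(H) = (-2)·(-10) − 2² = 16.
det(H) > 0 and tr(H) = -12 < 0, so H is negative definite and the point is a local maximum.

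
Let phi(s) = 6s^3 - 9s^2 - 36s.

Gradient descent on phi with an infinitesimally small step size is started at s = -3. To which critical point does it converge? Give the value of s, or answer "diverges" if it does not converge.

diverges

phi'(s) = 18(s - 2)(s + 1), so phi'(-3) = 180.
Gradient descent moves in the -phi' direction, i.e. s is decreasing.
There is no critical point below s=-3, and phi' keeps the same sign, so the iterate runs off to −∞.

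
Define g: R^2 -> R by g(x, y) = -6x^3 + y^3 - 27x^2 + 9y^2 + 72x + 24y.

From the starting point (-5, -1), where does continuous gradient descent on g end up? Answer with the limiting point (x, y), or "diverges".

(-4, -2)

g is separable, so gradient descent decouples: x follows -∂g/∂x, y follows -∂g/∂y.
∂g/∂x = -18(x - 1)(x + 4); at x=-5 this is -108, so x increases.
∂g/∂y = 3(y + 2)(y + 4); at y=-1 this is 9, so y decreases.
x converges to its nearest critical value -4 (a local min of the x-part); y converges to -2. The iterate converges to (-4, -2).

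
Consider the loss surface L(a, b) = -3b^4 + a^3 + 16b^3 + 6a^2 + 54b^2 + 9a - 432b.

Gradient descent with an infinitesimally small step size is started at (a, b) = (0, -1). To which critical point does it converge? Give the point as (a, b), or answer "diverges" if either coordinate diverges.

L is separable, so gradient descent decouples: a follows -∂L/∂a, b follows -∂L/∂b.
∂L/∂a = 3(a + 1)(a + 3); at a=0 this is 9, so a decreases.
∂L/∂b = -12(b - 4)(b - 3)(b + 3); at b=-1 this is -480, so b increases.
a converges to its nearest critical value -1 (a local min of the a-part); b converges to 3. The iterate converges to (-1, 3).

(-1, 3)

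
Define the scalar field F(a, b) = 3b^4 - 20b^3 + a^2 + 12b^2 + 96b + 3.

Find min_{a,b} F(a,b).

F(a,b) separates as P(a) + Q(b) + 3, so its minimum is min P + min Q + 3.
P'(a) = 2a vanishes at a ∈ {0}; Q'(b) = 12(b - 4)(b - 2)(b + 1) vanishes at b ∈ {-1, 2, 4}.
Local minima of P (where P''>0): P(0)=0. Local minima of Q: Q(-1)=-61, Q(4)=64.
So the global minimum of F is P(0) + Q(-1) + 3 = 0 − 61 + 3 = -58, attained at (0, -1).

-58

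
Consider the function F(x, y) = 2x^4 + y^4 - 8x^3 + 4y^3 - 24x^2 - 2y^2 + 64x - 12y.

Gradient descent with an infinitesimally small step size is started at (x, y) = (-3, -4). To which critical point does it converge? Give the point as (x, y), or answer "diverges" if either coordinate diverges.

(-2, -3)

F is separable, so gradient descent decouples: x follows -∂F/∂x, y follows -∂F/∂y.
∂F/∂x = 8(x - 4)(x - 1)(x + 2); at x=-3 this is -224, so x increases.
∂F/∂y = 4(y - 1)(y + 1)(y + 3); at y=-4 this is -60, so y increases.
x converges to its nearest critical value -2 (a local min of the x-part); y converges to -3. The iterate converges to (-2, -3).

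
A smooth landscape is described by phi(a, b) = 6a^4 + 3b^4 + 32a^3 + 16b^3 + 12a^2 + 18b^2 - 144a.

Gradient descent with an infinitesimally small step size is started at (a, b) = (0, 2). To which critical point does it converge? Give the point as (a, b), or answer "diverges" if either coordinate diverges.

phi is separable, so gradient descent decouples: a follows -∂phi/∂a, b follows -∂phi/∂b.
∂phi/∂a = 24(a - 1)(a + 2)(a + 3); at a=0 this is -144, so a increases.
∂phi/∂b = 12b(b + 1)(b + 3); at b=2 this is 360, so b decreases.
a converges to its nearest critical value 1 (a local min of the a-part); b converges to 0. The iterate converges to (1, 0).

(1, 0)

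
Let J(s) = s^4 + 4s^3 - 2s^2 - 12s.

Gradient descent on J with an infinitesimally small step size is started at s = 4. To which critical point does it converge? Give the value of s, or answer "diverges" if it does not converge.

J'(s) = 4(s - 1)(s + 1)(s + 3), so J'(4) = 420.
Gradient descent moves in the -J' direction, i.e. s is decreasing.
The nearest critical point in that direction is s = 1, where J'' = 32 > 0 (a local minimum). The iterate converges there.

1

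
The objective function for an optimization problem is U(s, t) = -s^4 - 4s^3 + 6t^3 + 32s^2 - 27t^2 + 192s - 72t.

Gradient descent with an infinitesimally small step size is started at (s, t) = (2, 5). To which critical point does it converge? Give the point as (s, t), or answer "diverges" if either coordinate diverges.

(-3, 4)

U is separable, so gradient descent decouples: s follows -∂U/∂s, t follows -∂U/∂t.
∂U/∂s = -4(s - 4)(s + 3)(s + 4); at s=2 this is 240, so s decreases.
∂U/∂t = 18(t - 4)(t + 1); at t=5 this is 108, so t decreases.
s converges to its nearest critical value -3 (a local min of the s-part); t converges to 4. The iterate converges to (-3, 4).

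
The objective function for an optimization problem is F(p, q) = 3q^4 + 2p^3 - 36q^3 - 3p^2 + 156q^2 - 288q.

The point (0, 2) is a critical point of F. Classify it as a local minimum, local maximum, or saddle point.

saddle point

The mixed partial ∂²F/∂p∂q is 0, so the Hessian at any point is diag(F_pp, F_qq) = diag(6(2p - 1), 12(3q^2 - 18q + 26)).
At (0, 2): H = diag(-6, 24).
The eigenvalues have opposite signs, so H is indefinite: a saddle point.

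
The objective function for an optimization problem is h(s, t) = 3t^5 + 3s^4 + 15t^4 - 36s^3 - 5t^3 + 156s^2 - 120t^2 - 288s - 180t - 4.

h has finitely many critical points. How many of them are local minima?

4

h separates as a function of s plus a function of t, so ∇h=0 decouples.
∂h/∂s = 12(s - 4)(s - 3)(s - 2) = 0 at s ∈ {2, 3, 4}; ∂h/∂t = 15(t - 2)(t + 1)(t + 2)(t + 3) = 0 at t ∈ {-3, -2, -1, 2}.
The Hessian is diagonal: diag(h_ss, h_tt). Second derivatives: h_ss(2)=24, h_ss(3)=-12, h_ss(4)=24; h_tt(-3)=-150, h_tt(-2)=60, h_tt(-1)=-90, h_tt(2)=900.
Local minima occur where both diagonal entries positive: (2, -2), (2, 2), (4, -2), (4, 2). Count: 4.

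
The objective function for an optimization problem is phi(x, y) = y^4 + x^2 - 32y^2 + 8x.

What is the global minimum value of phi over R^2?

phi(x,y) separates as P(x) + Q(y), so its minimum is min P + min Q.
P'(x) = 2x + 8 vanishes at x ∈ {-4}; Q'(y) = 4y(y - 4)(y + 4) vanishes at y ∈ {-4, 0, 4}.
Local minima of P (where P''>0): P(-4)=-16. Local minima of Q: Q(-4)=-256, Q(4)=-256.
So the global minimum of phi is P(-4) + Q(-4) = -16 − 256 = -272, attained at (-4, -4).

-272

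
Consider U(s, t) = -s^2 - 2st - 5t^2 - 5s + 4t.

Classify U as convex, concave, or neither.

concave

U is quadratic, so its Hessian is the constant matrix H = [[-2, -2], [-2, -10]].
det(H) = 16, tr(H) = -12.
det(H) > 0 and tr(H) < 0, so H is negative definite everywhere: concave.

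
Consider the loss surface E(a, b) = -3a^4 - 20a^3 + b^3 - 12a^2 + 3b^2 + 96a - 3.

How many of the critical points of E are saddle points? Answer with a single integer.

3

E separates as a function of a plus a function of b, so ∇E=0 decouples.
∂E/∂a = -12(a - 1)(a + 2)(a + 4) = 0 at a ∈ {-4, -2, 1}; ∂E/∂b = 3b(b + 2) = 0 at b ∈ {-2, 0}.
The Hessian is diagonal: diag(E_aa, E_bb). Second derivatives: E_aa(-4)=-120, E_aa(-2)=72, E_aa(1)=-180; E_bb(-2)=-6, E_bb(0)=6.
Saddle points occur where the two diagonal entries have opposite signs: (-4, 0), (-2, -2), (1, 0). Count: 3.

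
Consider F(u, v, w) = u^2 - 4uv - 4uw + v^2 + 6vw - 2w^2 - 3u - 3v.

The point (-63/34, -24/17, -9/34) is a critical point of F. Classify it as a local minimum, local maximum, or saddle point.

The Hessian is constant: H = [[2, -4, -4], [-4, 2, 6], [-4, 6, -4]].
Leading principal minors: Δ₁ = 2, Δ₂ = -12, Δ₃ = 136.
The minors fit neither the all-positive nor the alternating-sign pattern, so H is indefinite: a saddle point.

saddle point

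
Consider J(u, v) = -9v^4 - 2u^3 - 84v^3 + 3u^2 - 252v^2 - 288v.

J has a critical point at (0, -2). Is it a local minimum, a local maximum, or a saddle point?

local minimum

The mixed partial ∂²J/∂u∂v is 0, so the Hessian at any point is diag(J_uu, J_vv) = diag(6(-2u + 1), -36(3v^2 + 14v + 14)).
At (0, -2): H = diag(6, 72).
Both eigenvalues are positive, so H is positive definite: a local minimum.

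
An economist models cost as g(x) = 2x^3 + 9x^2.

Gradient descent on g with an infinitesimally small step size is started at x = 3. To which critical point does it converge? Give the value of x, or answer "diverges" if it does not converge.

g'(x) = 6x(x + 3), so g'(3) = 108.
Gradient descent moves in the -g' direction, i.e. x is decreasing.
The nearest critical point in that direction is x = 0, where g'' = 18 > 0 (a local minimum). The iterate converges there.

0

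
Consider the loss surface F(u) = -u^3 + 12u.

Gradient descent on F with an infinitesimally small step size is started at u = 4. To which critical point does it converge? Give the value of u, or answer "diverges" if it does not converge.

F'(u) = -3(u - 2)(u + 2), so F'(4) = -36.
Gradient descent moves in the -F' direction, i.e. u is increasing.
There is no critical point above u=4, and F' keeps the same sign, so the iterate runs off to +∞.

diverges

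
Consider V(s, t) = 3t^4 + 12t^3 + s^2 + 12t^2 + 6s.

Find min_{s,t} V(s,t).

V(s,t) separates as P(s) + Q(t), so its minimum is min P + min Q.
P'(s) = 2s + 6 vanishes at s ∈ {-3}; Q'(t) = 12t(t + 1)(t + 2) vanishes at t ∈ {-2, -1, 0}.
Local minima of P (where P''>0): P(-3)=-9. Local minima of Q: Q(-2)=0, Q(0)=0.
So the global minimum of V is P(-3) + Q(-2) = -9 + 0 = -9, attained at (-3, -2).

-9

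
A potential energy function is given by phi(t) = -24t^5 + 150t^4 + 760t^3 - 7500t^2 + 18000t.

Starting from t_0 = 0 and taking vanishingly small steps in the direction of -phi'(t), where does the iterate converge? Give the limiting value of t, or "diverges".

-5

phi'(t) = -120(t - 5)(t - 3)(t - 2)(t + 5), so phi'(0) = 18000.
Gradient descent moves in the -phi' direction, i.e. t is decreasing.
The nearest critical point in that direction is t = -5, where phi'' = 67200 > 0 (a local minimum). The iterate converges there.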